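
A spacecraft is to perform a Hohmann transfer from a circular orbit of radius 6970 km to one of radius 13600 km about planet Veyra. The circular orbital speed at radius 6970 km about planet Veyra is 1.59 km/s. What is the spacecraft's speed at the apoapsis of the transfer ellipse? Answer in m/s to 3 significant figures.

v = 937 m/s

From the circular-orbit relation v² = μ/r at r = 6970 km: μ = v²r = (1.59)² × 6970 = 17620.9 km³/s².
Semi-major axis of the transfer orbit: a_t = (6970 + 13600)/2 = 10285 km.
The apoapsis of the transfer ellipse is at r = 13600 km.
From the vis-viva equation, v = √[μ(2/r − 1/a_t)] = 0.9370 km/s.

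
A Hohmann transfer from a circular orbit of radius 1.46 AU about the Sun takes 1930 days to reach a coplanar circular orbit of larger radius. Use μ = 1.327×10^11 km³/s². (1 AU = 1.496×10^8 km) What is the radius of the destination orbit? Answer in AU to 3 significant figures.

r₂ = 8.17 AU

In km: r₁ = 1.46 × 1.496×10^8 = 2.18416×10^8 km.
Transfer time t = 1930 days = 1.66752×10^8 s, and t = π√(a_t³/μ).
So a_t = (μ t²/π²)^(1/3) = (1.327×10^11 × (1.66752×10^8)² / π²)^(1/3) = 7.2040×10^8 km.
Since a_t = (r₁ + r₂)/2, r₂ = 2a_t − r₁ = 2×7.2040×10^8 − 2.18416×10^8 = 1.222384×10^9 km.
In AU: r₂ = 1.222384×10^9 / 1.496×10^8 = 8.17 AU.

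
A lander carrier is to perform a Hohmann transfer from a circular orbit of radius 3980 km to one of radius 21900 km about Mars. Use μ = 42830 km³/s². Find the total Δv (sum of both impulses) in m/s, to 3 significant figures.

Semi-major axis of the transfer orbit: a_t = (3980 + 21900)/2 = 12940 km.
At r₁ the circular-orbit speed is v₁ = √(μ/r₁) = 3.2804 km/s.
On the transfer ellipse at r₁, v² = μ(2/r − 1/a) gives v_p = √[μ(2/r₁ − 1/a_t)] = 4.2676 km/s.
First burn Δv₁ = |v_p − v₁| = 0.9872 km/s.
Circular speed at r₂: v₂ = √(μ/r₂) = 1.3985 km/s.
Transfer-orbit speed at r₂: v_a = √[μ(2/r₂ − 1/a_t)] = 0.77558 km/s.
Second burn Δv₂ = |v₂ − v_a| = 0.6229 km/s.
Δv = Δv₁ + Δv₂ = 0.9872 + 0.6229 = 1.610 km/s.

Δv = 1610 m/s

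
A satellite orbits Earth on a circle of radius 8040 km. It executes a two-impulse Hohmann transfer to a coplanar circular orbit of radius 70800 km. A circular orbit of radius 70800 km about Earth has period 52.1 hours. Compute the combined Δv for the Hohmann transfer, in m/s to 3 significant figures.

From Kepler's third law T² = 4π²r³/μ at r = 70800 km, T = 52.1 hours = 52.1 × 3600 s = 1.8756×10^5 s: μ = 4π²r³/T² = 3.98271×10^5 km³/s².
The Hohmann ellipse has a_t = (r₁ + r₂)/2 = 39420 km.
At r₁ the circular-orbit speed is v₁ = √(μ/r₁) = 7.038 km/s.
On the transfer ellipse at r₁, v² = μ(2/r − 1/a) gives v_p = √[μ(2/r₁ − 1/a_t)] = 9.432 km/s.
First burn Δv₁ = |v_p − v₁| = 2.394 km/s.
At r₂, v₂ = √(μ/r₂) = 2.372 km/s.
Transfer-orbit speed at r₂: v_a = √[μ(2/r₂ − 1/a_t)] = 1.071 km/s.
Second burn Δv₂ = |v₂ − v_a| = 1.301 km/s.
Total Δv = Δv₁ + Δv₂ = 3.695 km/s.

Δv = 3690 m/s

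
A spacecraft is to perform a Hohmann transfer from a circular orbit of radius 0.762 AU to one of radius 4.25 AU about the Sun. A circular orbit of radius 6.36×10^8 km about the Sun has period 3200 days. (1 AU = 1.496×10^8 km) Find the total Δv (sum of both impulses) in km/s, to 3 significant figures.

Δv = 16.8 km/s

From Kepler's third law T² = 4π²r³/μ at r = 6.36×10^8 km, T = 3200 days = 3200 × 86400 s = 2.7648×10^8 s: μ = 4π²r³/T² = 1.32863×10^11 km³/s².
In km: r₁ = 0.762 × 1.496×10^8 = 1.139952×10^8 km; r₂ = 4.25 × 1.496×10^8 = 6.358×10^8 km.
The Hohmann ellipse has a_t = (r₁ + r₂)/2 = 3.748976×10^8 km.
At r₁ the circular-orbit speed is v₁ = √(μ/r₁) = 34.14 km/s.
Transfer-orbit speed at r₁ (vis-viva): v_p = √[μ(2/r₁ − 1/a_t)] = 44.46 km/s.
First burn Δv₁ = |v_p − v₁| = 10.32 km/s.
Circular speed at r₂: v₂ = √(μ/r₂) = 14.45578 km/s.
Transfer-orbit speed at r₂: v_a = √[μ(2/r₂ − 1/a_t)] = 7.971288 km/s.
Second burn Δv₂ = |v₂ − v_a| = 6.484 km/s.
Δv = Δv₁ + Δv₂ = 10.32 + 6.484 = 16.80 km/s.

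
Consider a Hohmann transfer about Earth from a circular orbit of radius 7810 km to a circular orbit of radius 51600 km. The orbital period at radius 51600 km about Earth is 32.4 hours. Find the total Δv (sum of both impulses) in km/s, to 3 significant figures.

From Kepler's third law T² = 4π²r³/μ at r = 51600 km, T = 32.4 hours = 32.4 × 3600 s = 1.1664×10^5 s: μ = 4π²r³/T² = 3.98670×10^5 km³/s².
Transfer-ellipse semi-major axis a_t = (r₁ + r₂)/2 = (7810 + 51600)/2 = 29705 km.
At r₁ the circular-orbit speed is v₁ = √(μ/r₁) = 7.145 km/s.
Transfer-orbit speed at r₁ (v² = μ(2/r − 1/a)): v_p = √[μ(2/r₁ − 1/a_t)] = 9.417 km/s.
First burn Δv₁ = |v_p − v₁| = 2.272 km/s.
Circular speed at r₂: v₂ = √(μ/r₂) = 2.7796 km/s.
Transfer-orbit speed at r₂: v_a = √[μ(2/r₂ − 1/a_t)] = 1.4253 km/s.
Second burn Δv₂ = |v₂ − v_a| = 1.354 km/s.
Total Δv = Δv₁ + Δv₂ = 3.626 km/s.

Δv = 3.63 km/s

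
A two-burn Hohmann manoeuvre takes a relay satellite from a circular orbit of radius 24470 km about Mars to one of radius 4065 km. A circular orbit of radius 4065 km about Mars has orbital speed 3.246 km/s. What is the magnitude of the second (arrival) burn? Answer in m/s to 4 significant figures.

Δv₂ = 1005 m/s

From the circular-orbit relation v² = μ/r at r = 4065 km: μ = v²r = (3.246)² × 4065 = 42830.9 km³/s².
Transfer-ellipse semi-major axis a_t = (r₁ + r₂)/2 = (24470 + 4065)/2 = 14267.5 km.
On the circular orbit at r = 4065 km, v_c = √(μ/r) = 3.246 km/s.
Vis-viva on the transfer ellipse at r = 4065 km gives v_t = √[μ(2/r − 1/a_t)] = 4.251 km/s.
Δv₂ = |v_t − v_c| = |4.251 − 3.246| = 1.005 km/s.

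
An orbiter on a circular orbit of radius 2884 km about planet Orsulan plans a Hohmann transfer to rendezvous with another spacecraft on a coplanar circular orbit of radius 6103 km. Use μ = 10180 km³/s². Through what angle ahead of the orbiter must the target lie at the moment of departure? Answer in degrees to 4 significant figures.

φ = 66.28°

Semi-major axis of the transfer orbit: a_t = (2884 + 6103)/2 = 4493.5 km.
The half-period of the transfer ellipse is t = π√(a_t³/μ) = 9378.9 s.
Target angular speed ω₂ = √(μ/r₂³) = 2.1162×10^-4 rad/s.
Angle swept by the target during transfer: ω₂·t = 1.9848 rad = 113.72°.
Arrival is 180° from departure on the ellipse, so φ = 180° − 113.72° = 66.28°.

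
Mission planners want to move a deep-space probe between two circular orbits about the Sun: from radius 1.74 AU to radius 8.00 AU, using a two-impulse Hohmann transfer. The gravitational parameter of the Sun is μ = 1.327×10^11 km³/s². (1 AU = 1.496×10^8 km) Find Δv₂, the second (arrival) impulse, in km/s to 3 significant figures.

In km: r₁ = 1.74 × 1.496×10^8 = 2.60304×10^8 km; r₂ = 8.00 × 1.496×10^8 = 1.1968×10^9 km.
The Hohmann ellipse has a_t = (r₁ + r₂)/2 = 7.28552×10^8 km.
Circular speed at r = 1.1968×10^9 km: v_c = √(μ/r) = 10.53 km/s.
Transfer-orbit speed at the same r (vis-viva, a = a_t): v_t = √[μ(2/r − 1/a_t)] = 6.294 km/s.
Δv₂ = |v_t − v_c| = |6.294 − 10.53| = 4.236 km/s.

Δv₂ = 4.24 km/s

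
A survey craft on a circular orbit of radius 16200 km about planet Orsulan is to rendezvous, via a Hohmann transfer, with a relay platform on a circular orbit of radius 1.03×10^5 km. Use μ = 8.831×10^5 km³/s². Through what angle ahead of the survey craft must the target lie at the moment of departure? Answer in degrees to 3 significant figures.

Semi-major axis of the transfer orbit: a_t = (16200 + 1.030×10^5)/2 = 59600 km.
Transfer time t = π√(a_t³/μ) = 48640 s.
Target angular speed ω₂ = √(μ/r₂³) = 2.843×10^-5 rad/s.
Angle swept by the target during transfer: ω₂·t = 1.3828 rad = 79.23°.
The survey craft traverses 180° on the transfer ellipse, so the target must lead by 180° − 79.23° = 101°.

φ = 101°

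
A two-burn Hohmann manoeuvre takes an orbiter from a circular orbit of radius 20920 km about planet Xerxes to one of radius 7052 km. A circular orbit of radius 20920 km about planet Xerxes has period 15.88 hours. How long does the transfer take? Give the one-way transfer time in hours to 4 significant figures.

t = 4.340 hours

From Kepler's third law T² = 4π²r³/μ at r = 20920 km, T = 15.88 hours = 15.88 × 3600 s = 57168 s: μ = 4π²r³/T² = 1.10596×10^5 km³/s².
Transfer-ellipse semi-major axis a_t = (r₁ + r₂)/2 = (20920 + 7052)/2 = 13986 km.
Half the transfer-orbit period gives t = π√(a_t³/μ) = 15625 s.
Converting: 15625 s ÷ 3600 s/hour = 4.340 hours.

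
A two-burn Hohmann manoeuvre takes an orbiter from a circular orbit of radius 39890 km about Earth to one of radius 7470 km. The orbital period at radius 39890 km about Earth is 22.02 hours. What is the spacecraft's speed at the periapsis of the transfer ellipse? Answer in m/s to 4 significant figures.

From Kepler's third law T² = 4π²r³/μ at r = 39890 km, T = 22.02 hours = 22.02 × 3600 s = 79272 s: μ = 4π²r³/T² = 3.98761×10^5 km³/s².
The Hohmann ellipse has a_t = (r₁ + r₂)/2 = 23680 km.
At periapsis, r = 7470 km.
Vis-viva: v = √[μ(2/r − 1/a_t)] = √[3.98761×10^5 × (2/7470 − 1/23680)] = 9.483 km/s.

v = 9483 m/s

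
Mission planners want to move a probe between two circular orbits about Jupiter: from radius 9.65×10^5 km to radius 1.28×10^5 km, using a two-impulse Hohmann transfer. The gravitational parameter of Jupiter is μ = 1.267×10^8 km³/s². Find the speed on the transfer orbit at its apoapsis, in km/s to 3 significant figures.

v = 5.55 km/s

Semi-major axis of the transfer orbit: a_t = (9.650×10^5 + 1.280×10^5)/2 = 5.465×10^5 km.
The apoapsis of the transfer ellipse is at r = 9.650×10^5 km.
From the vis-viva equation, v = √[μ(2/r − 1/a_t)] = 5.545 km/s.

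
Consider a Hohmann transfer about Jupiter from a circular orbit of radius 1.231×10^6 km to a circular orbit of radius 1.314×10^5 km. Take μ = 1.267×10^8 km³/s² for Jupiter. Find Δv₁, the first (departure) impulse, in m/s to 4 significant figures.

The Hohmann ellipse has a_t = (r₁ + r₂)/2 = 6.812×10^5 km.
Circular speed at r = 1.231×10^6 km: v_c = √(μ/r) = 10.145 km/s.
Vis-viva on the transfer ellipse at r = 1.231×10^6 km gives v_t = √[μ(2/r − 1/a_t)] = 4.4557 km/s.
Δv₁ = |v_t − v_c| = |4.4557 − 10.145| = 5.689 km/s.

Δv₁ = 5689 m/s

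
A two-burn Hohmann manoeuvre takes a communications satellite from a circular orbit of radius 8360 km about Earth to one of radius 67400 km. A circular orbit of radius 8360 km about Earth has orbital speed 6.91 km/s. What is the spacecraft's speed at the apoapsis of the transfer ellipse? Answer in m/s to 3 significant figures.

v = 1140 m/s

From the circular-orbit relation v² = μ/r at r = 8360 km: μ = v²r = (6.91)² × 8360 = 3.99174×10^5 km³/s².
Transfer-ellipse semi-major axis a_t = (r₁ + r₂)/2 = (8360 + 67400)/2 = 37880 km.
The apoapsis of the transfer ellipse is at r = 67400 km.
Vis-viva: v = √[μ(2/r − 1/a_t)] = √[3.99174×10^5 × (2/67400 − 1/37880)] = 1.143 km/s.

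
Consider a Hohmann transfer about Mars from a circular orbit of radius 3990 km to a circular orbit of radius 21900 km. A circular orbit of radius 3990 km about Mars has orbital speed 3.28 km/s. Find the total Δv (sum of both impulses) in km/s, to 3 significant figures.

From the circular-orbit relation v² = μ/r at r = 3990 km: μ = v²r = (3.28)² × 3990 = 42926.0 km³/s².
Semi-major axis of the transfer orbit: a_t = (3990 + 21900)/2 = 12945 km.
Circular speed at r₁: v₁ = √(μ/r₁) = √(42926.0/3990) = 3.2800 km/s.
Transfer-orbit speed at r₁ (vis-viva): v_p = √[μ(2/r₁ − 1/a_t)] = 4.2662 km/s.
First burn Δv₁ = |v_p − v₁| = 0.9862 km/s.
At r₂, v₂ = √(μ/r₂) = 1.40003 km/s.
Transfer-orbit speed at r₂: v_a = √[μ(2/r₂ − 1/a_t)] = 0.777273 km/s.
Second burn Δv₂ = |v₂ − v_a| = 0.6228 km/s.
Δv = Δv₁ + Δv₂ = 0.9862 + 0.6228 = 1.609 km/s.

Δv = 1.61 km/s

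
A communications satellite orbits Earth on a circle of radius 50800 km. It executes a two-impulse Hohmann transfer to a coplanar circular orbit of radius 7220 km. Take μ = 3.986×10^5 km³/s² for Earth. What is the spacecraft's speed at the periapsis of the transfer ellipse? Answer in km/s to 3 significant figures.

Transfer-ellipse semi-major axis a_t = (r₁ + r₂)/2 = (50800 + 7220)/2 = 29010 km.
At periapsis, r = 7220 km.
From the vis-viva equation, v = √[μ(2/r − 1/a_t)] = 9.832 km/s.

v = 9.83 km/s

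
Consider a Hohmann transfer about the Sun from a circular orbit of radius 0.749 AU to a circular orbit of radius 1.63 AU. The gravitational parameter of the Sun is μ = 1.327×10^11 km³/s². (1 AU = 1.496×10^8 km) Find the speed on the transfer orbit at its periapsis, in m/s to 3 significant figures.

v = 40300 m/s

In km: r₁ = 0.749 × 1.496×10^8 = 1.120504×10^8 km; r₂ = 1.63 × 1.496×10^8 = 2.43848×10^8 km.
Semi-major axis of the transfer orbit: a_t = (1.120504×10^8 + 2.43848×10^8)/2 = 1.779492×10^8 km.
The periapsis of the transfer ellipse is at r = 1.120504×10^8 km.
Applying v² = μ(2/r − 1/a_t): v = 40.28 km/s.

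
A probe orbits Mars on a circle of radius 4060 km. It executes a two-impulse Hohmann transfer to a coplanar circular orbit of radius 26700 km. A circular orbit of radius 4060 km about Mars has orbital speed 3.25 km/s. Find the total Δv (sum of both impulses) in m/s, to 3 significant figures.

From the circular-orbit relation v² = μ/r at r = 4060 km: μ = v²r = (3.25)² × 4060 = 42883.8 km³/s².
The Hohmann ellipse has a_t = (r₁ + r₂)/2 = 15380 km.
At r₁ the circular-orbit speed is v₁ = √(μ/r₁) = 3.250 km/s.
Transfer-orbit speed at r₁ (vis-viva equation): v_p = √[μ(2/r₁ − 1/a_t)] = 4.282 km/s.
First burn Δv₁ = |v_p − v₁| = 1.032 km/s.
At r₂, v₂ = √(μ/r₂) = 1.2673 km/s.
Transfer-orbit speed at r₂: v_a = √[μ(2/r₂ − 1/a_t)] = 0.65114 km/s.
Second burn Δv₂ = |v₂ − v_a| = 0.6162 km/s.
Δv = Δv₁ + Δv₂ = 1.032 + 0.6162 = 1.648 km/s.

Δv = 1650 m/s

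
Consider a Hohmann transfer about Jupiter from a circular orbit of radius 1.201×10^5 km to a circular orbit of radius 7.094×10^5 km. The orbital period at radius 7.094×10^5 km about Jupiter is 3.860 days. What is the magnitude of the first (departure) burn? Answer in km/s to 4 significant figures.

From Kepler's third law T² = 4π²r³/μ at r = 7.094×10^5 km, T = 3.860 days = 3.860 × 86400 s = 3.33504×10^5 s: μ = 4π²r³/T² = 1.26716×10^8 km³/s².
Transfer-ellipse semi-major axis a_t = (r₁ + r₂)/2 = (1.201×10^5 + 7.094×10^5)/2 = 4.1475×10^5 km.
Circular speed at r = 1.201×10^5 km: v_c = √(μ/r) = 32.482 km/s.
Vis-viva on the transfer ellipse at r = 1.201×10^5 km gives v_t = √[μ(2/r − 1/a_t)] = 42.481 km/s.
Δv₁ = |v_t − v_c| = |42.481 − 32.482| = 9.999 km/s.

Δv₁ = 9.999 km/s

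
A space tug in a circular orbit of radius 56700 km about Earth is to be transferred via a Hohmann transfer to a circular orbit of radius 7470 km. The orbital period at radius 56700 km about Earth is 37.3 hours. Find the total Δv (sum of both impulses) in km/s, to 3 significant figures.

Δv = 3.78 km/s

From Kepler's third law T² = 4π²r³/μ at r = 56700 km, T = 37.3 hours = 37.3 × 3600 s = 1.3428×10^5 s: μ = 4π²r³/T² = 3.99104×10^5 km³/s².
Transfer-ellipse semi-major axis a_t = (r₁ + r₂)/2 = (56700 + 7470)/2 = 32085 km.
At r₁ the circular-orbit speed is v₁ = √(μ/r₁) = 2.653 km/s.
On the transfer ellipse at r₁, vis-viva gives v_a = √[μ(2/r₁ − 1/a_t)] = 1.280 km/s.
First burn Δv₁ = |v_a − v₁| = 1.373 km/s.
Circular speed at r₂: v₂ = √(μ/r₂) = 7.3094 km/s.
Transfer-orbit speed at r₂: v_p = √[μ(2/r₂ − 1/a_t)] = 9.7168 km/s.
Second burn Δv₂ = |v₂ − v_p| = 2.407 km/s.
Total Δv = Δv₁ + Δv₂ = 3.780 km/s.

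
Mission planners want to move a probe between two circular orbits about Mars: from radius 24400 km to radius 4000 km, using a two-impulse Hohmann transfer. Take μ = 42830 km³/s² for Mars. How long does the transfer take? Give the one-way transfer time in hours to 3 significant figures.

Transfer-ellipse semi-major axis a_t = (r₁ + r₂)/2 = (24400 + 4000)/2 = 14200 km.
Half the transfer-orbit period gives t = π√(a_t³/μ) = 25690 s.
Converting: 25690 s ÷ 3600 s/hour = 7.14 hours.

t = 7.14 hours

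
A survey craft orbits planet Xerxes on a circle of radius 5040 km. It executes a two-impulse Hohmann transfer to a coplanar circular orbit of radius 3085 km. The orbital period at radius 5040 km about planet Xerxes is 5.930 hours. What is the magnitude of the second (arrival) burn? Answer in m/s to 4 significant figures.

From Kepler's third law T² = 4π²r³/μ at r = 5040 km, T = 5.930 hours = 5.930 × 3600 s = 21348 s: μ = 4π²r³/T² = 11090.1 km³/s².
The Hohmann ellipse has a_t = (r₁ + r₂)/2 = 4062.5 km.
Circular speed at r = 3085 km: v_c = √(μ/r) = 1.8960 km/s.
Transfer-orbit speed at the same r (vis-viva, a = a_t): v_t = √[μ(2/r − 1/a_t)] = 2.1118 km/s.
Δv₂ = |v_t − v_c| = |2.1118 − 1.8960| = 0.2158 km/s.

Δv₂ = 215.8 m/s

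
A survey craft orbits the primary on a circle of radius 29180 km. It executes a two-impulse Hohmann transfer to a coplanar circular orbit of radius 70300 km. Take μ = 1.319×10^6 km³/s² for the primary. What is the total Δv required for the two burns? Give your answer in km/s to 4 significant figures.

Δv = 2.284 km/s

Transfer-ellipse semi-major axis a_t = (r₁ + r₂)/2 = (29180 + 70300)/2 = 49740 km.
Circular speed at r₁: v₁ = √(μ/r₁) = √(1.319×10^6/29180) = 6.723 km/s.
On the transfer ellipse at r₁, vis-viva equation gives v_p = √[μ(2/r₁ − 1/a_t)] = 7.993 km/s.
First burn Δv₁ = |v_p − v₁| = 1.270 km/s.
At r₂, v₂ = √(μ/r₂) = 4.332 km/s.
Transfer-orbit speed at r₂: v_a = √[μ(2/r₂ − 1/a_t)] = 3.318 km/s.
Second burn Δv₂ = |v₂ − v_a| = 1.014 km/s.
Δv = Δv₁ + Δv₂ = 1.270 + 1.014 = 2.284 km/s.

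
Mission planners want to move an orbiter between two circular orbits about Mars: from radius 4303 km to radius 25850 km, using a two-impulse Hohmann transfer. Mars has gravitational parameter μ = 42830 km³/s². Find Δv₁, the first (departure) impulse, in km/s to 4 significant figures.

Semi-major axis of the transfer orbit: a_t = (4303 + 25850)/2 = 15076.5 km.
On the circular orbit at r = 4303 km, v_c = √(μ/r) = 3.1549 km/s.
Transfer-orbit speed at the same r (vis-viva, a = a_t): v_t = √[μ(2/r − 1/a_t)] = 4.1311 km/s.
Δv₁ = |v_t − v_c| = |4.1311 − 3.1549| = 0.9762 km/s.

Δv₁ = 0.9762 km/s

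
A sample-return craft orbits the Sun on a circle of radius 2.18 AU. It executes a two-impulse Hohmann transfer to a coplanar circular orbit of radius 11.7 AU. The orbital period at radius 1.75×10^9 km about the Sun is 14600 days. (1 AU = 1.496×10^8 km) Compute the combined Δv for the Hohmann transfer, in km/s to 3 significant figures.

From Kepler's third law T² = 4π²r³/μ at r = 1.75×10^9 km, T = 14600 days = 14600 × 86400 s = 1.26144×10^9 s: μ = 4π²r³/T² = 1.32966×10^11 km³/s².
In km: r₁ = 2.18 × 1.496×10^8 = 3.26128×10^8 km; r₂ = 11.7 × 1.496×10^8 = 1.75032×10^9 km.
Transfer-ellipse semi-major axis a_t = (r₁ + r₂)/2 = (3.26128×10^8 + 1.75032×10^9)/2 = 1.038224×10^9 km.
Circular speed at r₁: v₁ = √(μ/r₁) = √(1.32966×10^11/3.26128×10^8) = 20.1919 km/s.
On the transfer ellipse at r₁, vis-viva gives v_p = √[μ(2/r₁ − 1/a_t)] = 26.2174 km/s.
First burn Δv₁ = |v_p − v₁| = 6.0255 km/s.
Circular speed at r₂: v₂ = √(μ/r₂) = 8.7159 km/s.
Transfer-orbit speed at r₂: v_a = √[μ(2/r₂ − 1/a_t)] = 4.8850 km/s.
Second burn Δv₂ = |v₂ − v_a| = 3.8309 km/s.
Total Δv = Δv₁ + Δv₂ = 9.856 km/s.

Δv = 9.86 km/s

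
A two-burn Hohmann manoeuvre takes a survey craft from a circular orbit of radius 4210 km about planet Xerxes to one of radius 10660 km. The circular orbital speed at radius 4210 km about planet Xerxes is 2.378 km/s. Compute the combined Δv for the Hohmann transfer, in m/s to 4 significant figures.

Δv = 839.3 m/s

From the circular-orbit relation v² = μ/r at r = 4210 km: μ = v²r = (2.378)² × 4210 = 23807.1 km³/s².
Semi-major axis of the transfer orbit: a_t = (4210 + 10660)/2 = 7435 km.
At r₁ the circular-orbit speed is v₁ = √(μ/r₁) = 2.3780 km/s.
On the transfer ellipse at r₁, v² = μ(2/r − 1/a) gives v_p = √[μ(2/r₁ − 1/a_t)] = 2.8474 km/s.
First burn Δv₁ = |v_p − v₁| = 0.4694 km/s.
At r₂, v₂ = √(μ/r₂) = 1.4944 km/s.
Transfer-orbit speed at r₂: v_a = √[μ(2/r₂ − 1/a_t)] = 1.1245 km/s.
Second burn Δv₂ = |v₂ − v_a| = 0.3699 km/s.
Total Δv = Δv₁ + Δv₂ = 0.8393 km/s.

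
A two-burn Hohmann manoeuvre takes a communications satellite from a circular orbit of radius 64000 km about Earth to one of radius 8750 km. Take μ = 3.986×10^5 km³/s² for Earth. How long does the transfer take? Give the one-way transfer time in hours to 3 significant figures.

Transfer-ellipse semi-major axis a_t = (r₁ + r₂)/2 = (64000 + 8750)/2 = 36375 km.
Half the transfer-orbit period gives t = π√(a_t³/μ) = 34520 s.
Converting: 34520 s ÷ 3600 s/hour = 9.59 hours.

t = 9.59 hours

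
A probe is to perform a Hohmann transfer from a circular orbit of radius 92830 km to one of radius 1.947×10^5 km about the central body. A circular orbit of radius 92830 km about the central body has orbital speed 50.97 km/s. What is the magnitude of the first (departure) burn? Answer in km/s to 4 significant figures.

From the circular-orbit relation v² = μ/r at r = 92830 km: μ = v²r = (50.97)² × 92830 = 2.41167×10^8 km³/s².
The Hohmann ellipse has a_t = (r₁ + r₂)/2 = 1.43765×10^5 km.
On the circular orbit at r = 92830 km, v_c = √(μ/r) = 50.970 km/s.
Vis-viva on the transfer ellipse at r = 92830 km gives v_t = √[μ(2/r − 1/a_t)] = 59.316 km/s.
Δv₁ = |v_t − v_c| = |59.316 − 50.970| = 8.346 km/s.

Δv₁ = 8.346 km/s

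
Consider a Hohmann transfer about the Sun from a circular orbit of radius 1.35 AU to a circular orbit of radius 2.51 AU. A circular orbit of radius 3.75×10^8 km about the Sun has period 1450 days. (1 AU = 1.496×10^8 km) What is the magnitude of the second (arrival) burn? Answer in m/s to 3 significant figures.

Δv₂ = 3080 m/s

From Kepler's third law T² = 4π²r³/μ at r = 3.75×10^8 km, T = 1450 days = 1450 × 86400 s = 1.2528×10^8 s: μ = 4π²r³/T² = 1.32645×10^11 km³/s².
In km: r₁ = 1.35 × 1.496×10^8 = 2.0196×10^8 km; r₂ = 2.51 × 1.496×10^8 = 3.75496×10^8 km.
The Hohmann ellipse has a_t = (r₁ + r₂)/2 = 2.88728×10^8 km.
Circular speed at r = 3.75496×10^8 km: v_c = √(μ/r) = 18.795 km/s.
Transfer-orbit speed at the same r (vis-viva, a = a_t): v_t = √[μ(2/r − 1/a_t)] = 15.719 km/s.
Δv₂ = |v_t − v_c| = |15.719 − 18.795| = 3.076 km/s.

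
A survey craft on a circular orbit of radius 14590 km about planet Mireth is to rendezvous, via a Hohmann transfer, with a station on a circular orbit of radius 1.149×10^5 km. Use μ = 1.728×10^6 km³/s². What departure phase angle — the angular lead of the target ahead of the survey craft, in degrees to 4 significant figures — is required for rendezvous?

φ = 103.9°

Semi-major axis of the transfer orbit: a_t = (14590 + 1.149×10^5)/2 = 64745 km.
The half-period of the transfer ellipse is t = π√(a_t³/μ) = 39372.0 s.
Target angular speed ω₂ = √(μ/r₂³) = 3.37514×10^-5 rad/s.
Angle swept by the target during transfer: ω₂·t = 1.3289 rad = 76.14°.
Arrival is 180° from departure on the ellipse, so φ = 180° − 76.14° = 103.9°.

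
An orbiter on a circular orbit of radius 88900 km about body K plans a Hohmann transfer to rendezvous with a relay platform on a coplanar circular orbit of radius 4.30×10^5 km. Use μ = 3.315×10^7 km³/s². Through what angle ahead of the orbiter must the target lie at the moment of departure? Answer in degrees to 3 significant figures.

The Hohmann ellipse has a_t = (r₁ + r₂)/2 = 2.5945×10^5 km.
Transfer time t = π√(a_t³/μ) = 72109 s.
Target angular speed ω₂ = √(μ/r₂³) = 2.0419×10^-5 rad/s.
Angle swept by the target during transfer: ω₂·t = 1.4724 rad = 84.36°.
Arrival is 180° from departure on the ellipse, so φ = 180° − 84.36° = 95.6°.

φ = 95.6°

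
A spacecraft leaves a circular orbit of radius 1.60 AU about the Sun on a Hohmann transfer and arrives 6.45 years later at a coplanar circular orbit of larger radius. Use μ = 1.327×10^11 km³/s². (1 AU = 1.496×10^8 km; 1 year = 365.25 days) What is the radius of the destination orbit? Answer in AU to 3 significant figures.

r₂ = 9.40 AU

In km: r₁ = 1.60 × 1.496×10^8 = 2.3936×10^8 km.
Transfer time t = 6.45 years × 365.25 × 86400 s = 2.0354652×10^8 s, and t = π√(a_t³/μ).
So a_t = (μ t²/π²)^(1/3) = (1.327×10^11 × (2.0354652×10^8)² / π²)^(1/3) = 8.2281×10^8 km.
Since a_t = (r₁ + r₂)/2, r₂ = 2a_t − r₁ = 2×8.2281×10^8 − 2.3936×10^8 = 1.40626×10^9 km.
In AU: r₂ = 1.40626×10^9 / 1.496×10^8 = 9.40 AU.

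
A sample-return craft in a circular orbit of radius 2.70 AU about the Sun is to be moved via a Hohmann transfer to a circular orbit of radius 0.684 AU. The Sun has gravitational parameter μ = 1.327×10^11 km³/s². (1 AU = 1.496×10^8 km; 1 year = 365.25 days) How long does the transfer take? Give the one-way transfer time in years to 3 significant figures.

In km: r₁ = 2.70 × 1.496×10^8 = 4.0392×10^8 km; r₂ = 0.684 × 1.496×10^8 = 1.023264×10^8 km.
Transfer-ellipse semi-major axis a_t = (r₁ + r₂)/2 = (4.0392×10^8 + 1.023264×10^8)/2 = 2.531232×10^8 km.
By Kepler's third law the transfer-orbit period is T = 2π√(a_t³/μ), so t = T/2 = 3.473×10^7 s.
Converting: 3.473×10^7 s ÷ 3.15576×10^7 s/year (365.25 × 86400) = 1.10 years.

t = 1.10 years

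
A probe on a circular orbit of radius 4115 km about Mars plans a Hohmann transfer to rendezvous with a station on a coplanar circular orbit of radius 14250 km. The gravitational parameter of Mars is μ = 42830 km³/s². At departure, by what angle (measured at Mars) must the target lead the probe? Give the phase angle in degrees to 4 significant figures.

φ = 86.89°

Semi-major axis of the transfer orbit: a_t = (4115 + 14250)/2 = 9182.5 km.
Transfer time t = π√(a_t³/μ) = 13357 s.
Target angular speed ω₂ = √(μ/r₂³) = 1.2166×10^-4 rad/s.
Angle swept by the target during transfer: ω₂·t = 1.625 rad = 93.11°.
The probe traverses 180° on the transfer ellipse, so the target must lead by 180° − 93.11° = 86.89°.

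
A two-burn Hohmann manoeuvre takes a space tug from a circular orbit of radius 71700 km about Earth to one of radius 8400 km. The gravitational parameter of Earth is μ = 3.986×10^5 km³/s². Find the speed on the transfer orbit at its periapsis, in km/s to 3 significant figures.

v = 9.22 km/s

The Hohmann ellipse has a_t = (r₁ + r₂)/2 = 40050 km.
The periapsis of the transfer ellipse is at r = 8400 km.
Applying v² = μ(2/r − 1/a_t): v = 9.217 km/s.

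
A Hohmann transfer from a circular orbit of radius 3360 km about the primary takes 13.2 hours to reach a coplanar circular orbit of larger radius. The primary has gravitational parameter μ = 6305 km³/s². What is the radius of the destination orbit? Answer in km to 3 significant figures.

Transfer time t = 13.2 hours = 47520 s, and t = π√(a_t³/μ).
So a_t = (μ t²/π²)^(1/3) = (6305 × (47520)² / π²)^(1/3) = 11299 km.
Since a_t = (r₁ + r₂)/2, r₂ = 2a_t − r₁ = 2×11299 − 3360 = 19238 km.

r₂ = 19200 km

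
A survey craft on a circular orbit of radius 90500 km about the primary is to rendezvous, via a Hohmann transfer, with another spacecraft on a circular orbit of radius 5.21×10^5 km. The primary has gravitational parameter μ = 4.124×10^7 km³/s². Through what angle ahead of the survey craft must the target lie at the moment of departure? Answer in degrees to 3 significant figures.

Semi-major axis of the transfer orbit: a_t = (90500 + 5.210×10^5)/2 = 3.0575×10^5 km.
Transfer time t = π√(a_t³/μ) = 82707 s.
Target angular speed ω₂ = √(μ/r₂³) = 1.7077×10^-5 rad/s.
Angle swept by the target during transfer: ω₂·t = 1.4124 rad = 80.92°.
The survey craft traverses 180° on the transfer ellipse, so the target must lead by 180° − 80.92° = 99.1°.

φ = 99.1°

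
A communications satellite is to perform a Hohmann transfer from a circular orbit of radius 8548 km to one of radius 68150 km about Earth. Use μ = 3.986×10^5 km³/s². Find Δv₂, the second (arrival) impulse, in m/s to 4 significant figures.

Semi-major axis of the transfer orbit: a_t = (8548 + 68150)/2 = 38349 km.
Circular speed at r = 68150 km: v_c = √(μ/r) = 2.4184 km/s.
Vis-viva on the transfer ellipse at r = 68150 km gives v_t = √[μ(2/r − 1/a_t)] = 1.1418 km/s.
Δv₂ = |v_t − v_c| = |1.1418 − 2.4184| = 1.277 km/s.

Δv₂ = 1277 m/s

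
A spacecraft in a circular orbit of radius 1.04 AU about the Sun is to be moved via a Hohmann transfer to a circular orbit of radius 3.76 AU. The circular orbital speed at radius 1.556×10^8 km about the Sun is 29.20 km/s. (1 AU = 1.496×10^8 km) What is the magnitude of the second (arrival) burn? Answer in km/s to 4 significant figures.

From the circular-orbit relation v² = μ/r at r = 1.556×10^8 km: μ = v²r = (29.20)² × 1.556×10^8 = 1.32671×10^11 km³/s².
In km: r₁ = 1.04 × 1.496×10^8 = 1.55584×10^8 km; r₂ = 3.76 × 1.496×10^8 = 5.62496×10^8 km.
Transfer-ellipse semi-major axis a_t = (r₁ + r₂)/2 = (1.55584×10^8 + 5.62496×10^8)/2 = 3.5904×10^8 km.
On the circular orbit at r = 5.62496×10^8 km, v_c = √(μ/r) = 15.358 km/s.
Transfer-orbit speed at the same r (vis-viva, a = a_t): v_t = √[μ(2/r − 1/a_t)] = 10.110 km/s.
Δv₂ = |v_t − v_c| = |10.110 − 15.358| = 5.248 km/s.

Δv₂ = 5.248 km/s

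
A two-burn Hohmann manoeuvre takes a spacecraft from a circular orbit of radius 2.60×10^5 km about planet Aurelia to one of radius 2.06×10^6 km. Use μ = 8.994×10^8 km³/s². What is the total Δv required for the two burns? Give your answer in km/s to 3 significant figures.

The Hohmann ellipse has a_t = (r₁ + r₂)/2 = 1.160×10^6 km.
At r₁ the circular-orbit speed is v₁ = √(μ/r₁) = 58.815 km/s.
Transfer-orbit speed at r₁ (vis-viva equation): v_p = √[μ(2/r₁ − 1/a_t)] = 78.378 km/s.
First burn Δv₁ = |v_p − v₁| = 19.563 km/s.
Circular speed at r₂: v₂ = √(μ/r₂) = 20.895 km/s.
Transfer-orbit speed at r₂: v_a = √[μ(2/r₂ − 1/a_t)] = 9.8924 km/s.
Second burn Δv₂ = |v₂ − v_a| = 11.003 km/s.
Total Δv = Δv₁ + Δv₂ = 30.57 km/s.

Δv = 30.6 km/s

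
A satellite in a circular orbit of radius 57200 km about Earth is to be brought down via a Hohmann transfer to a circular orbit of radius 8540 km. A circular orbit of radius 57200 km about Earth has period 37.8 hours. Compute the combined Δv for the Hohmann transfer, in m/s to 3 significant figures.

Δv = 3480 m/s

From Kepler's third law T² = 4π²r³/μ at r = 57200 km, T = 37.8 hours = 37.8 × 3600 s = 1.3608×10^5 s: μ = 4π²r³/T² = 3.98987×10^5 km³/s².
Semi-major axis of the transfer orbit: a_t = (57200 + 8540)/2 = 32870 km.
Circular speed at r₁: v₁ = √(μ/r₁) = √(3.98987×10^5/57200) = 2.6411 km/s.
On the transfer ellipse at r₁, vis-viva equation gives v_a = √[μ(2/r₁ − 1/a_t)] = 1.3462 km/s.
First burn Δv₁ = |v_a − v₁| = 1.2949 km/s.
At r₂, v₂ = √(μ/r₂) = 6.8352 km/s.
Transfer-orbit speed at r₂: v_p = √[μ(2/r₂ − 1/a_t)] = 9.0167 km/s.
Second burn Δv₂ = |v₂ − v_p| = 2.1815 km/s.
Total Δv = Δv₁ + Δv₂ = 3.476 km/s.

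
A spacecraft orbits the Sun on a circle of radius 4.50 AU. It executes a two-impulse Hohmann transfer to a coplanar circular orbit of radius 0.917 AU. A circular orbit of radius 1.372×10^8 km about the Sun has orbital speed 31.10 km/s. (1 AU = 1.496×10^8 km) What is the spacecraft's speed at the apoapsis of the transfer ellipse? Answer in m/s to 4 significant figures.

From the circular-orbit relation v² = μ/r at r = 1.372×10^8 km: μ = v²r = (31.10)² × 1.372×10^8 = 1.32701×10^11 km³/s².
In km: r₁ = 4.50 × 1.496×10^8 = 6.732×10^8 km; r₂ = 0.917 × 1.496×10^8 = 1.371832×10^8 km.
Semi-major axis of the transfer orbit: a_t = (6.732×10^8 + 1.371832×10^8)/2 = 4.051916×10^8 km.
The apoapsis of the transfer ellipse is at r = 6.732×10^8 km.
From the vis-viva equation, v = √[μ(2/r − 1/a_t)] = 8.169 km/s.

v = 8169 m/s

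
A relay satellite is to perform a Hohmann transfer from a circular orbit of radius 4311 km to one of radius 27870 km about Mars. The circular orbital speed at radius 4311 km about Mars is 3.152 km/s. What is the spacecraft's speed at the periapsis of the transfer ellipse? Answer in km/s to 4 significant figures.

From the circular-orbit relation v² = μ/r at r = 4311 km: μ = v²r = (3.152)² × 4311 = 42830.2 km³/s².
Semi-major axis of the transfer orbit: a_t = (4311 + 27870)/2 = 16090.5 km.
At periapsis, r = 4311 km.
From the vis-viva equation, v = √[μ(2/r − 1/a_t)] = 4.148 km/s.

v = 4.148 km/s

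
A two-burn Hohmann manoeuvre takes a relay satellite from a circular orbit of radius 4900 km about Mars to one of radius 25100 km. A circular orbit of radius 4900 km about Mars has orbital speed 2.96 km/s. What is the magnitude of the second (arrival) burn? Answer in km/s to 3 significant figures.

From the circular-orbit relation v² = μ/r at r = 4900 km: μ = v²r = (2.96)² × 4900 = 42931.8 km³/s².
Semi-major axis of the transfer orbit: a_t = (4900 + 25100)/2 = 15000 km.
On the circular orbit at r = 25100 km, v_c = √(μ/r) = 1.3078 km/s.
Vis-viva on the transfer ellipse at r = 25100 km gives v_t = √[μ(2/r − 1/a_t)] = 0.74749 km/s.
Δv₂ = |v_t − v_c| = |0.74749 − 1.3078| = 0.5603 km/s.

Δv₂ = 0.560 km/s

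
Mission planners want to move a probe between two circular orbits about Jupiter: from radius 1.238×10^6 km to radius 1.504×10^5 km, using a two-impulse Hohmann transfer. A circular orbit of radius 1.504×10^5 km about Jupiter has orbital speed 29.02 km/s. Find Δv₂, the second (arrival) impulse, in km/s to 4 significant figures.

Δv₂ = 9.734 km/s

From the circular-orbit relation v² = μ/r at r = 1.504×10^5 km: μ = v²r = (29.02)² × 1.504×10^5 = 1.26661×10^8 km³/s².
The Hohmann ellipse has a_t = (r₁ + r₂)/2 = 6.942×10^5 km.
Circular speed at r = 1.504×10^5 km: v_c = √(μ/r) = 29.020 km/s.
Vis-viva on the transfer ellipse at r = 1.504×10^5 km gives v_t = √[μ(2/r − 1/a_t)] = 38.754 km/s.
Δv₂ = |v_t − v_c| = |38.754 − 29.020| = 9.734 km/s.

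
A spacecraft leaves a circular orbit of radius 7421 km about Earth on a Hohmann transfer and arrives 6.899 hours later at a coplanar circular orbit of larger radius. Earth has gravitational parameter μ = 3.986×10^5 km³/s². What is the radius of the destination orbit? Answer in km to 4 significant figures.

Transfer time t = 6.899 hours = 24836.4 s, and t = π√(a_t³/μ).
So a_t = (μ t²/π²)^(1/3) = (3.986×10^5 × (24836.4)² / π²)^(1/3) = 29206 km.
Since a_t = (r₁ + r₂)/2, r₂ = 2a_t − r₁ = 2×29206 − 7421 = 50991 km.

r₂ = 50990 km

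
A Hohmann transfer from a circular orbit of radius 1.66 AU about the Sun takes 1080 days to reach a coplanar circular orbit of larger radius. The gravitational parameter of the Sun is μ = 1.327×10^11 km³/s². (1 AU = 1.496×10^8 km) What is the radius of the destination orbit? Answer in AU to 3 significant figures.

In km: r₁ = 1.66 × 1.496×10^8 = 2.48336×10^8 km.
Transfer time t = 1080 days = 9.3312×10^7 s, and t = π√(a_t³/μ).
So a_t = (μ t²/π²)^(1/3) = (1.327×10^11 × (9.3312×10^7)² / π²)^(1/3) = 4.8920×10^8 km.
Since a_t = (r₁ + r₂)/2, r₂ = 2a_t − r₁ = 2×4.8920×10^8 − 2.48336×10^8 = 7.30064×10^8 km.
In AU: r₂ = 7.30064×10^8 / 1.496×10^8 = 4.88 AU.

r₂ = 4.88 AU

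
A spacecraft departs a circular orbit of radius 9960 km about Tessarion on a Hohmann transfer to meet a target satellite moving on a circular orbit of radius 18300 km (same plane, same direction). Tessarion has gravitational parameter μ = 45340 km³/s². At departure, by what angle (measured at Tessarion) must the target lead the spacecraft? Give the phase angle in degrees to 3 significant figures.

Semi-major axis of the transfer orbit: a_t = (9960 + 18300)/2 = 14130 km.
Transfer time t = π√(a_t³/μ) = 24781 s.
Target angular speed ω₂ = √(μ/r₂³) = 8.6013×10^-5 rad/s.
Angle swept by the target during transfer: ω₂·t = 2.1315 rad = 122.1°.
Arrival is 180° from departure on the ellipse, so φ = 180° − 122.1° = 57.9°.

φ = 57.9°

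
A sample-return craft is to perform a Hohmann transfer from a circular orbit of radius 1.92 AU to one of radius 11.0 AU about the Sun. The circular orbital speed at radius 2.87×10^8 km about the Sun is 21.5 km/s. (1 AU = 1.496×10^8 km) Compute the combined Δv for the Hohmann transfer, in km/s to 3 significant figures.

Δv = 10.6 km/s

From the circular-orbit relation v² = μ/r at r = 2.87×10^8 km: μ = v²r = (21.5)² × 2.87×10^8 = 1.32666×10^11 km³/s².
In km: r₁ = 1.92 × 1.496×10^8 = 2.87232×10^8 km; r₂ = 11.0 × 1.496×10^8 = 1.6456×10^9 km.
Transfer-ellipse semi-major axis a_t = (r₁ + r₂)/2 = (2.87232×10^8 + 1.6456×10^9)/2 = 9.66416×10^8 km.
At r₁ the circular-orbit speed is v₁ = √(μ/r₁) = 21.491 km/s.
Transfer-orbit speed at r₁ (vis-viva): v_p = √[μ(2/r₁ − 1/a_t)] = 28.044 km/s.
First burn Δv₁ = |v_p − v₁| = 6.553 km/s.
Circular speed at r₂: v₂ = √(μ/r₂) = 8.979 km/s.
Transfer-orbit speed at r₂: v_a = √[μ(2/r₂ − 1/a_t)] = 4.895 km/s.
Second burn Δv₂ = |v₂ − v_a| = 4.084 km/s.
Total Δv = Δv₁ + Δv₂ = 10.64 km/s.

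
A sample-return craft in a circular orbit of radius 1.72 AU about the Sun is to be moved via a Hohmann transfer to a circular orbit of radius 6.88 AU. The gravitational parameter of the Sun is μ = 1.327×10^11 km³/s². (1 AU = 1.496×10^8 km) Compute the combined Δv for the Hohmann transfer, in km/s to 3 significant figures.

Δv = 10.2 km/s

In km: r₁ = 1.72 × 1.496×10^8 = 2.57312×10^8 km; r₂ = 6.88 × 1.496×10^8 = 1.029248×10^9 km.
Transfer-ellipse semi-major axis a_t = (r₁ + r₂)/2 = (2.57312×10^8 + 1.029248×10^9)/2 = 6.4328×10^8 km.
Circular speed at r₁: v₁ = √(μ/r₁) = √(1.327×10^11/2.57312×10^8) = 22.709 km/s.
Transfer-orbit speed at r₁ (vis-viva equation): v_p = √[μ(2/r₁ − 1/a_t)] = 28.725 km/s.
First burn Δv₁ = |v_p − v₁| = 6.016 km/s.
Circular speed at r₂: v₂ = √(μ/r₂) = 11.3547 km/s.
Transfer-orbit speed at r₂: v_a = √[μ(2/r₂ − 1/a_t)] = 7.18134 km/s.
Second burn Δv₂ = |v₂ − v_a| = 4.173 km/s.
Total Δv = Δv₁ + Δv₂ = 10.19 km/s.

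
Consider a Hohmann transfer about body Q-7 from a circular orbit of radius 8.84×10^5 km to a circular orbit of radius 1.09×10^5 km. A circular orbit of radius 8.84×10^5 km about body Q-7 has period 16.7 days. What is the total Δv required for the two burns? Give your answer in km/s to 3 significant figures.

From Kepler's third law T² = 4π²r³/μ at r = 8.84×10^5 km, T = 16.7 days = 16.7 × 86400 s = 1.44288×10^6 s: μ = 4π²r³/T² = 1.30995×10^7 km³/s².
Transfer-ellipse semi-major axis a_t = (r₁ + r₂)/2 = (8.840×10^5 + 1.090×10^5)/2 = 4.965×10^5 km.
At r₁ the circular-orbit speed is v₁ = √(μ/r₁) = 3.8495 km/s.
Transfer-orbit speed at r₁ (vis-viva equation): v_a = √[μ(2/r₁ − 1/a_t)] = 1.8037 km/s.
First burn Δv₁ = |v_a − v₁| = 2.046 km/s.
At r₂, v₂ = √(μ/r₂) = 10.963 km/s.
Transfer-orbit speed at r₂: v_p = √[μ(2/r₂ − 1/a_t)] = 14.628 km/s.
Second burn Δv₂ = |v₂ − v_p| = 3.665 km/s.
Total Δv = Δv₁ + Δv₂ = 5.711 km/s.

Δv = 5.71 km/s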